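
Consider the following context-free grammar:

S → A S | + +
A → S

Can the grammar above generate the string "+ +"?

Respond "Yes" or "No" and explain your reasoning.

Yes - a valid derivation exists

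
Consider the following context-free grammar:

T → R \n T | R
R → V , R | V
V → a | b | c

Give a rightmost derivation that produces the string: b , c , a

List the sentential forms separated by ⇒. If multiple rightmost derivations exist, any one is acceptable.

T ⇒ R ⇒ V , R ⇒ V , V , R ⇒ V , V , V ⇒ V , V , a ⇒ V , c , a ⇒ b , c , a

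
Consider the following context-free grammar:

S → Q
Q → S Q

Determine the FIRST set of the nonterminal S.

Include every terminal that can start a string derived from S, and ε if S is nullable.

We compute FIRST(S) using the standard algorithm.
FIRST(Q) = {}
FIRST(S) = {}
Therefore, FIRST(S) = {}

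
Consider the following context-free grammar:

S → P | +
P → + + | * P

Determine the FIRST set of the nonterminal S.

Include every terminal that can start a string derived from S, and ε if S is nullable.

We compute FIRST(S) using the standard algorithm.
FIRST(P) = {*, +}
FIRST(S) = {*, +}
Therefore, FIRST(S) = {*, +}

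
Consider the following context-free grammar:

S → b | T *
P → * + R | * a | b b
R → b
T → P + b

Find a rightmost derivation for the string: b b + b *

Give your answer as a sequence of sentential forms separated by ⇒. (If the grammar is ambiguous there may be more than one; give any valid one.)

S ⇒ T * ⇒ P + b * ⇒ b b + b *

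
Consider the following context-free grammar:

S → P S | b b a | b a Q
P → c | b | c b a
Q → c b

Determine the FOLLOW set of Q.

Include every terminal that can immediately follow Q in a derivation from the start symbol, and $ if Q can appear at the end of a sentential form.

We compute FOLLOW(Q) using the standard algorithm.
FOLLOW(S) starts with {$}.
FIRST(P) = {b, c}
FIRST(Q) = {c}
FIRST(S) = {b, c}
FOLLOW(P) = {b, c}
FOLLOW(Q) = {$}
FOLLOW(S) = {$}
Therefore, FOLLOW(Q) = {$}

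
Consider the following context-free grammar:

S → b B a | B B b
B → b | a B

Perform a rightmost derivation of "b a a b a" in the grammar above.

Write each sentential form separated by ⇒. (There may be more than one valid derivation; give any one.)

S ⇒ b B a ⇒ b a B a ⇒ b a a B a ⇒ b a a b a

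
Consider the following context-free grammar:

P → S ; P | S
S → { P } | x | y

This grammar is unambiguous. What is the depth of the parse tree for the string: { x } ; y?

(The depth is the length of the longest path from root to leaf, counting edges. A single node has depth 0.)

4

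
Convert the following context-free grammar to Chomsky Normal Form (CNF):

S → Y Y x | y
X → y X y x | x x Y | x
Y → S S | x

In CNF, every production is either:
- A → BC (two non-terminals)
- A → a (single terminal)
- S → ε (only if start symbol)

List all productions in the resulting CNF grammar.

TX → x; S → y; TY → y; X → x; Y → x; S → Y X0; X0 → Y TX; X → TY X1; X1 → X X2; X2 → TY TX; X → TX X3; X3 → TX Y; Y → S S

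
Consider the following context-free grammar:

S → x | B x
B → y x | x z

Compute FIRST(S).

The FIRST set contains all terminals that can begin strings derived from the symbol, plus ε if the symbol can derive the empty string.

We compute FIRST(S) using the standard algorithm.
FIRST(B) = {x, y}
FIRST(S) = {x, y}
Therefore, FIRST(S) = {x, y}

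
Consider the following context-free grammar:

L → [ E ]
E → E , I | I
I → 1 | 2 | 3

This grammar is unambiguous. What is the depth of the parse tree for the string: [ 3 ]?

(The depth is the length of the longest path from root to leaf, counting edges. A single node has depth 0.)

3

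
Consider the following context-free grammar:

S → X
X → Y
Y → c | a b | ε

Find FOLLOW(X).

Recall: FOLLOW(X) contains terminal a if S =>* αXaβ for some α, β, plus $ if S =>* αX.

We compute FOLLOW(X) using the standard algorithm.
FOLLOW(S) starts with {$}.
FIRST(S) = {a, c, ε}
FIRST(X) = {a, c, ε}
FIRST(Y) = {a, c, ε}
FOLLOW(S) = {$}
FOLLOW(X) = {$}
FOLLOW(Y) = {$}
Therefore, FOLLOW(X) = {$}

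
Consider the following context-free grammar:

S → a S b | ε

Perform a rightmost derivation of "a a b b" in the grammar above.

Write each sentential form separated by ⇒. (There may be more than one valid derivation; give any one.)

S ⇒ a S b ⇒ a a S b b ⇒ a a b b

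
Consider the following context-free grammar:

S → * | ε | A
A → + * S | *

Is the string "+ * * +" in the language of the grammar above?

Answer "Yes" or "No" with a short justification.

No - no valid derivation exists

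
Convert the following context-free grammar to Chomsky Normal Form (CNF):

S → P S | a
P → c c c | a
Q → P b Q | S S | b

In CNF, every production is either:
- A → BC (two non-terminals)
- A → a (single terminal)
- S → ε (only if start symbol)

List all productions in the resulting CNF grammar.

S → a; TC → c; P → a; TB → b; Q → b; S → P S; P → TC X0; X0 → TC TC; Q → P X1; X1 → TB Q; Q → S S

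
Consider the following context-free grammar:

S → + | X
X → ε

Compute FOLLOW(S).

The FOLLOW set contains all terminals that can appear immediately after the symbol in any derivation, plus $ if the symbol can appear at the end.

We compute FOLLOW(S) using the standard algorithm.
FOLLOW(S) starts with {$}.
FIRST(S) = {+, ε}
FIRST(X) = {ε}
FOLLOW(S) = {$}
FOLLOW(X) = {$}
Therefore, FOLLOW(S) = {$}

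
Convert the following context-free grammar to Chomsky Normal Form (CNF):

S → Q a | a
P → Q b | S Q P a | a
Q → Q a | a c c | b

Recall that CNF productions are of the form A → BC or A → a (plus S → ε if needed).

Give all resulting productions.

TA → a; S → a; TB → b; P → a; TC → c; Q → b; S → Q TA; P → Q TB; P → S X0; X0 → Q X1; X1 → P TA; Q → Q TA; Q → TA X2; X2 → TC TC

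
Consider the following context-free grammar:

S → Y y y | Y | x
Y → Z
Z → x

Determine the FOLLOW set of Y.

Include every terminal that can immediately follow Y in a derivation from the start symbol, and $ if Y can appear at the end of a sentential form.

We compute FOLLOW(Y) using the standard algorithm.
FOLLOW(S) starts with {$}.
FIRST(S) = {x}
FIRST(Y) = {x}
FIRST(Z) = {x}
FOLLOW(S) = {$}
FOLLOW(Y) = {$, y}
FOLLOW(Z) = {$, y}
Therefore, FOLLOW(Y) = {$, y}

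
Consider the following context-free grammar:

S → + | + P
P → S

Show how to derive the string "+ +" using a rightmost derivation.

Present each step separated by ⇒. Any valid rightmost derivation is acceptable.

S ⇒ + P ⇒ + S ⇒ + +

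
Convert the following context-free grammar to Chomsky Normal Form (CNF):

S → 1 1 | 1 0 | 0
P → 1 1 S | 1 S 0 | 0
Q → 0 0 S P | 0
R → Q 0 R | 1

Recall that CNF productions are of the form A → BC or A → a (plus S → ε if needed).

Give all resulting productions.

T1 → 1; T0 → 0; S → 0; P → 0; Q → 0; R → 1; S → T1 T1; S → T1 T0; P → T1 X0; X0 → T1 S; P → T1 X1; X1 → S T0; Q → T0 X2; X2 → T0 X3; X3 → S P; R → Q X4; X4 → T0 R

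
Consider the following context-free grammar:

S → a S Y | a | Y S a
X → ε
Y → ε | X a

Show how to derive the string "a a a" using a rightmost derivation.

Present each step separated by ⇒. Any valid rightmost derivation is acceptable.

S ⇒ a S Y ⇒ a S X a ⇒ a S a ⇒ a a a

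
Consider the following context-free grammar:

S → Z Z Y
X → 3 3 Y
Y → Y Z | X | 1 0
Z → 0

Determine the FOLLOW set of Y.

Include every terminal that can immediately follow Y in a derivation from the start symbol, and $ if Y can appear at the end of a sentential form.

We compute FOLLOW(Y) using the standard algorithm.
FOLLOW(S) starts with {$}.
FIRST(S) = {0}
FIRST(X) = {3}
FIRST(Y) = {1, 3}
FIRST(Z) = {0}
FOLLOW(S) = {$}
FOLLOW(X) = {$, 0}
FOLLOW(Y) = {$, 0}
FOLLOW(Z) = {$, 0, 1, 3}
Therefore, FOLLOW(Y) = {$, 0}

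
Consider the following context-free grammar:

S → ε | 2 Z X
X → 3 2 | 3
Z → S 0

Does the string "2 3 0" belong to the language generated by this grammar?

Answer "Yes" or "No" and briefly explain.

No - no valid derivation exists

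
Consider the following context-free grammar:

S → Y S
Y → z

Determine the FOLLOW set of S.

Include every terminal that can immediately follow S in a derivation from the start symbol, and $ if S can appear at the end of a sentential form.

We compute FOLLOW(S) using the standard algorithm.
FOLLOW(S) starts with {$}.
FIRST(S) = {z}
FIRST(Y) = {z}
FOLLOW(S) = {$}
FOLLOW(Y) = {z}
Therefore, FOLLOW(S) = {$}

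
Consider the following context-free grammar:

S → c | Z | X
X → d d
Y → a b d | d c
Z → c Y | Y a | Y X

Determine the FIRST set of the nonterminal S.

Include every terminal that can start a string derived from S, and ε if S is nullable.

We compute FIRST(S) using the standard algorithm.
FIRST(S) = {a, c, d}
FIRST(X) = {d}
FIRST(Y) = {a, d}
FIRST(Z) = {a, c, d}
Therefore, FIRST(S) = {a, c, d}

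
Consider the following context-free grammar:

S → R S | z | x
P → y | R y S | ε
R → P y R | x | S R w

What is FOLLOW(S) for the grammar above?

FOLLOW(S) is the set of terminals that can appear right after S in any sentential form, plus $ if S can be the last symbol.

We compute FOLLOW(S) using the standard algorithm.
FOLLOW(S) starts with {$}.
FIRST(P) = {x, y, z, ε}
FIRST(R) = {x, y, z}
FIRST(S) = {x, y, z}
FOLLOW(P) = {y}
FOLLOW(R) = {w, x, y, z}
FOLLOW(S) = {$, x, y, z}
Therefore, FOLLOW(S) = {$, x, y, z}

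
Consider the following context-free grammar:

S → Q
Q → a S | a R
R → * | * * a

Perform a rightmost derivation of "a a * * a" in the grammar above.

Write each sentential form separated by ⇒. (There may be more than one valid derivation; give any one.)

S ⇒ Q ⇒ a S ⇒ a Q ⇒ a a R ⇒ a a * * a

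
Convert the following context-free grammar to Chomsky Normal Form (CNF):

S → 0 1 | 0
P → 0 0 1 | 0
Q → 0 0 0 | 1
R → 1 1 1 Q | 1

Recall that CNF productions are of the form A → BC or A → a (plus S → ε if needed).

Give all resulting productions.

T0 → 0; T1 → 1; S → 0; P → 0; Q → 1; R → 1; S → T0 T1; P → T0 X0; X0 → T0 T1; Q → T0 X1; X1 → T0 T0; R → T1 X2; X2 → T1 X3; X3 → T1 Q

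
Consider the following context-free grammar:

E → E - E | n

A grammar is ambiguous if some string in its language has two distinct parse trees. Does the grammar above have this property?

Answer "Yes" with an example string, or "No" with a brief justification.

Yes - the string 'n - n - n - n - n - n' has two distinct parse trees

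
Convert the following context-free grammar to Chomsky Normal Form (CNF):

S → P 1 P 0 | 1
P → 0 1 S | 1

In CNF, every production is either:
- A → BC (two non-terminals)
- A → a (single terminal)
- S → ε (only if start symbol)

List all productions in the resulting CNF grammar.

T1 → 1; T0 → 0; S → 1; P → 1; S → P X0; X0 → T1 X1; X1 → P T0; P → T0 X2; X2 → T1 S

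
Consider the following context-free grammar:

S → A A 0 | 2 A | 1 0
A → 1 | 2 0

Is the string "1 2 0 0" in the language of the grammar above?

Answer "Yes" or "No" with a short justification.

Yes - a valid derivation exists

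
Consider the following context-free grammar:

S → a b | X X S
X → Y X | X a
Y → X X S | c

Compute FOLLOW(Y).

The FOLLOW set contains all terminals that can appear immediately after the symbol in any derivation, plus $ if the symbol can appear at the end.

We compute FOLLOW(Y) using the standard algorithm.
FOLLOW(S) starts with {$}.
FIRST(S) = {a, c}
FIRST(X) = {c}
FIRST(Y) = {c}
FOLLOW(S) = {$, c}
FOLLOW(X) = {a, c}
FOLLOW(Y) = {c}
Therefore, FOLLOW(Y) = {c}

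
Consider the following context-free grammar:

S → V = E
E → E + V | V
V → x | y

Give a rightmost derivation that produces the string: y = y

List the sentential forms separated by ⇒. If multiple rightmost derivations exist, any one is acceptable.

S ⇒ V = E ⇒ V = V ⇒ V = y ⇒ y = y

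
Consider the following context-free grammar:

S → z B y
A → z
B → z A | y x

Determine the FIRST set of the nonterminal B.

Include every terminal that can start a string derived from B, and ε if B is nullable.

We compute FIRST(B) using the standard algorithm.
FIRST(A) = {z}
FIRST(B) = {y, z}
FIRST(S) = {z}
Therefore, FIRST(B) = {y, z}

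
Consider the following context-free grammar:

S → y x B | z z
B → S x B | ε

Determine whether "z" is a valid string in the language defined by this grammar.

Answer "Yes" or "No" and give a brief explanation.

No - no valid derivation exists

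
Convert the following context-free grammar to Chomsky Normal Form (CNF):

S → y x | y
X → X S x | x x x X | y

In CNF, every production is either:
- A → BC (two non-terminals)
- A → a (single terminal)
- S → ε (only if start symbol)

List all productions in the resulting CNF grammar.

TY → y; TX → x; S → y; X → y; S → TY TX; X → X X0; X0 → S TX; X → TX X1; X1 → TX X2; X2 → TX X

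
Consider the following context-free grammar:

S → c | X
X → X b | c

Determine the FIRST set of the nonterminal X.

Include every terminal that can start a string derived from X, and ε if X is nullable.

We compute FIRST(X) using the standard algorithm.
FIRST(S) = {c}
FIRST(X) = {c}
Therefore, FIRST(X) = {c}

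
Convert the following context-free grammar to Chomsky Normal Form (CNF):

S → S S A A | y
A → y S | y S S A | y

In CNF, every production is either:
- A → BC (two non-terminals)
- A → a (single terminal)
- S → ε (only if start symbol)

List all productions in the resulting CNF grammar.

S → y; TY → y; A → y; S → S X0; X0 → S X1; X1 → A A; A → TY S; A → TY X2; X2 → S X3; X3 → S A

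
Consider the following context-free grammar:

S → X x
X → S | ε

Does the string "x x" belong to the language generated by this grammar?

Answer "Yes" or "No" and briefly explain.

Yes - a valid derivation exists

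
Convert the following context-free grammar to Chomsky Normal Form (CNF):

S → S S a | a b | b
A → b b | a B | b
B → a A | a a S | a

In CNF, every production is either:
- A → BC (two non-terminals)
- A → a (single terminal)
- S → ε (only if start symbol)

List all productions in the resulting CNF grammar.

TA → a; TB → b; S → b; A → b; B → a; S → S X0; X0 → S TA; S → TA TB; A → TB TB; A → TA B; B → TA A; B → TA X1; X1 → TA S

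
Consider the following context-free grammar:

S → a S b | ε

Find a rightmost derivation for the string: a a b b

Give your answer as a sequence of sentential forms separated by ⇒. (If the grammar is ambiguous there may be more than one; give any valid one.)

S ⇒ a S b ⇒ a a S b b ⇒ a a b b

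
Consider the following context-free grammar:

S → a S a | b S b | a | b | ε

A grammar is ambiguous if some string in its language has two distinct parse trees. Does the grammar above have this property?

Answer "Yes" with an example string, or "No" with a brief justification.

No - the grammar is unambiguous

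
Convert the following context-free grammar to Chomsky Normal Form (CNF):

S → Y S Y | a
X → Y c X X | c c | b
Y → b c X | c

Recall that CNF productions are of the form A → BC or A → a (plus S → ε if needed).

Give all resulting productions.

S → a; TC → c; X → b; TB → b; Y → c; S → Y X0; X0 → S Y; X → Y X1; X1 → TC X2; X2 → X X; X → TC TC; Y → TB X3; X3 → TC X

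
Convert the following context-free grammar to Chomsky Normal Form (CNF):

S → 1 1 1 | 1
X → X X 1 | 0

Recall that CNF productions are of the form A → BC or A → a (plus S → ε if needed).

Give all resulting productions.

T1 → 1; S → 1; X → 0; S → T1 X0; X0 → T1 T1; X → X X1; X1 → X T1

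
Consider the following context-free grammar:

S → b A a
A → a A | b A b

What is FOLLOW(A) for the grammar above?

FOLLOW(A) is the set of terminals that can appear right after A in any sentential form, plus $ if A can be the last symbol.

We compute FOLLOW(A) using the standard algorithm.
FOLLOW(S) starts with {$}.
FIRST(A) = {a, b}
FIRST(S) = {b}
FOLLOW(A) = {a, b}
FOLLOW(S) = {$}
Therefore, FOLLOW(A) = {a, b}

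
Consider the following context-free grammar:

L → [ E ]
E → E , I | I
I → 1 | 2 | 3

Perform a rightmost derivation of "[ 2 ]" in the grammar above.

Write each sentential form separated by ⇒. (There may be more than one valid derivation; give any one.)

L ⇒ [ E ] ⇒ [ I ] ⇒ [ 2 ]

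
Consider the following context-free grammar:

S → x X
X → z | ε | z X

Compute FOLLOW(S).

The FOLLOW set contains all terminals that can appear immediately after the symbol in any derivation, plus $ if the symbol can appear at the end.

We compute FOLLOW(S) using the standard algorithm.
FOLLOW(S) starts with {$}.
FIRST(S) = {x}
FIRST(X) = {z, ε}
FOLLOW(S) = {$}
FOLLOW(X) = {$}
Therefore, FOLLOW(S) = {$}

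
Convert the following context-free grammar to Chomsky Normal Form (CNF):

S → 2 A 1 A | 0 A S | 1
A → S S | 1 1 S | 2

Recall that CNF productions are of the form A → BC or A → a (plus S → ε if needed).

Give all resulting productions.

T2 → 2; T1 → 1; T0 → 0; S → 1; A → 2; S → T2 X0; X0 → A X1; X1 → T1 A; S → T0 X2; X2 → A S; A → S S; A → T1 X3; X3 → T1 S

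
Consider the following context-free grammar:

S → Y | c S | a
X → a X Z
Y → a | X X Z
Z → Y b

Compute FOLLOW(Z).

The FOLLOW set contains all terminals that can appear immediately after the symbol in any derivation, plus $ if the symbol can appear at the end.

We compute FOLLOW(Z) using the standard algorithm.
FOLLOW(S) starts with {$}.
FIRST(S) = {a, c}
FIRST(X) = {a}
FIRST(Y) = {a}
FIRST(Z) = {a}
FOLLOW(S) = {$}
FOLLOW(X) = {a}
FOLLOW(Y) = {$, b}
FOLLOW(Z) = {$, a, b}
Therefore, FOLLOW(Z) = {$, a, b}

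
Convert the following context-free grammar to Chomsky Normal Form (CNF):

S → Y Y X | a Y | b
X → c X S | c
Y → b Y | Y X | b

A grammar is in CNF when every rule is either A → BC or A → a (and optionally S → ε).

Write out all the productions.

TA → a; S → b; TC → c; X → c; TB → b; Y → b; S → Y X0; X0 → Y X; S → TA Y; X → TC X1; X1 → X S; Y → TB Y; Y → Y X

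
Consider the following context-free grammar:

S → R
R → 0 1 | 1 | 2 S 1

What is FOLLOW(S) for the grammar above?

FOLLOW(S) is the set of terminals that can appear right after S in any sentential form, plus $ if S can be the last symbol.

We compute FOLLOW(S) using the standard algorithm.
FOLLOW(S) starts with {$}.
FIRST(R) = {0, 1, 2}
FIRST(S) = {0, 1, 2}
FOLLOW(R) = {$, 1}
FOLLOW(S) = {$, 1}
Therefore, FOLLOW(S) = {$, 1}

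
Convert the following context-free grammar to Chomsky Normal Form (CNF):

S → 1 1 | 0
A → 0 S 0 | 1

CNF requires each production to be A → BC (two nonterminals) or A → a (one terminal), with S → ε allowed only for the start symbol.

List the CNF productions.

T1 → 1; S → 0; T0 → 0; A → 1; S → T1 T1; A → T0 X0; X0 → S T0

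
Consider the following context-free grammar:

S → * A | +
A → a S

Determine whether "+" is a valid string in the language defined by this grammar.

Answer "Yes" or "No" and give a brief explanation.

Yes - a valid derivation exists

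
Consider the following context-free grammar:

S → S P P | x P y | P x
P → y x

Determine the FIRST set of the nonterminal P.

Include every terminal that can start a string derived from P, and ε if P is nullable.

We compute FIRST(P) using the standard algorithm.
FIRST(P) = {y}
FIRST(S) = {x, y}
Therefore, FIRST(P) = {y}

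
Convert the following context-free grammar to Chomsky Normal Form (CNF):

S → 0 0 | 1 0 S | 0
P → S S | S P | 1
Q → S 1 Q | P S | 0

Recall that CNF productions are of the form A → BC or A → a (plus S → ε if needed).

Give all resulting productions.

T0 → 0; T1 → 1; S → 0; P → 1; Q → 0; S → T0 T0; S → T1 X0; X0 → T0 S; P → S S; P → S P; Q → S X1; X1 → T1 Q; Q → P S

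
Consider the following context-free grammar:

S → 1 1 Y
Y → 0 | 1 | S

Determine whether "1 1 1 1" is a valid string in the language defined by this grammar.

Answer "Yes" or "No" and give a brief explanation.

No - no valid derivation exists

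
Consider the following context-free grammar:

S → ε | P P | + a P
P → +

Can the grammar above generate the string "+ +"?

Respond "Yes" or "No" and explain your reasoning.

Yes - a valid derivation exists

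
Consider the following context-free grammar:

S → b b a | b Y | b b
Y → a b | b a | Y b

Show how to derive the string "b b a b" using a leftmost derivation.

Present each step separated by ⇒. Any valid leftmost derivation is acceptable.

S ⇒ b Y ⇒ b Y b ⇒ b b a b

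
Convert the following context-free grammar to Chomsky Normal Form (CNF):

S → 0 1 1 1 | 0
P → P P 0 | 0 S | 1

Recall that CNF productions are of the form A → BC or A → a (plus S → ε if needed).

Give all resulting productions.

T0 → 0; T1 → 1; S → 0; P → 1; S → T0 X0; X0 → T1 X1; X1 → T1 T1; P → P X2; X2 → P T0; P → T0 S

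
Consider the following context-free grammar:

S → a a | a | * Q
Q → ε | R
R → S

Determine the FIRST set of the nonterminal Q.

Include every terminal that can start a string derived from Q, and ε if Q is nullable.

We compute FIRST(Q) using the standard algorithm.
FIRST(Q) = {*, a, ε}
FIRST(R) = {*, a}
FIRST(S) = {*, a}
Therefore, FIRST(Q) = {*, a, ε}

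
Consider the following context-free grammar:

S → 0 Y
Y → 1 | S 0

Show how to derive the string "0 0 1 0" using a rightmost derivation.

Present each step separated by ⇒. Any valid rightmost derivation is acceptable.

S ⇒ 0 Y ⇒ 0 S 0 ⇒ 0 0 Y 0 ⇒ 0 0 1 0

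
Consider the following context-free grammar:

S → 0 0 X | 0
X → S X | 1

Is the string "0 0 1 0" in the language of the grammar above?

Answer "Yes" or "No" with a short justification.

No - no valid derivation exists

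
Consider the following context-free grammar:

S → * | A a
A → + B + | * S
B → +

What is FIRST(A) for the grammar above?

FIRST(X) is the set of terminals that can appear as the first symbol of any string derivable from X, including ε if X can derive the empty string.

We compute FIRST(A) using the standard algorithm.
FIRST(A) = {*, +}
FIRST(B) = {+}
FIRST(S) = {*, +}
Therefore, FIRST(A) = {*, +}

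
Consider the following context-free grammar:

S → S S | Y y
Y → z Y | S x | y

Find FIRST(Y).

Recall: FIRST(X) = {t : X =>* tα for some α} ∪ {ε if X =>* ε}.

We compute FIRST(Y) using the standard algorithm.
FIRST(S) = {y, z}
FIRST(Y) = {y, z}
Therefore, FIRST(Y) = {y, z}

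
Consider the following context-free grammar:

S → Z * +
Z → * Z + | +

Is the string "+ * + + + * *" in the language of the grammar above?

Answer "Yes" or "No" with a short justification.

No - no valid derivation exists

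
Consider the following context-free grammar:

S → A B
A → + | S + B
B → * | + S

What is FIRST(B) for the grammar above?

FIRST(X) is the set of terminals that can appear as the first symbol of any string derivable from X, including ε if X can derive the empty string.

We compute FIRST(B) using the standard algorithm.
FIRST(A) = {+}
FIRST(B) = {*, +}
FIRST(S) = {+}
Therefore, FIRST(B) = {*, +}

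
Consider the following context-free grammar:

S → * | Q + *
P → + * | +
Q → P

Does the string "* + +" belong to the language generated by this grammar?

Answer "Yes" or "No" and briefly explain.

No - no valid derivation exists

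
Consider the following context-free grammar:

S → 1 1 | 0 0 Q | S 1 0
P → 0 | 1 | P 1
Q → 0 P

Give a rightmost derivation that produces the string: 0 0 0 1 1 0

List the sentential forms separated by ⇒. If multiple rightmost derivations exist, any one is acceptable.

S ⇒ S 1 0 ⇒ 0 0 Q 1 0 ⇒ 0 0 0 P 1 0 ⇒ 0 0 0 1 1 0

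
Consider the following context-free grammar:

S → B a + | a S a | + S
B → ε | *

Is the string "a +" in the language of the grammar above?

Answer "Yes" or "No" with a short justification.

Yes - a valid derivation exists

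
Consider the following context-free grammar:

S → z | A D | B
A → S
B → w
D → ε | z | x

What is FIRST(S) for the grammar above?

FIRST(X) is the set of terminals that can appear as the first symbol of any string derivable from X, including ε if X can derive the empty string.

We compute FIRST(S) using the standard algorithm.
FIRST(A) = {w, z}
FIRST(B) = {w}
FIRST(D) = {x, z, ε}
FIRST(S) = {w, z}
Therefore, FIRST(S) = {w, z}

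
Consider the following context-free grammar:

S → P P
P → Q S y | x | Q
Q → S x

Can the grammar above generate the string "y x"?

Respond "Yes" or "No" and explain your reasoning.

No - no valid derivation exists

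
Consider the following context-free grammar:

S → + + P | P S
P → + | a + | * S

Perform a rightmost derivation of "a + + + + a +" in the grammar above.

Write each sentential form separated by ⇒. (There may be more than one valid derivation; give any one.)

S ⇒ P S ⇒ P P S ⇒ P P + + P ⇒ P P + + a + ⇒ P + + + a + ⇒ a + + + + a +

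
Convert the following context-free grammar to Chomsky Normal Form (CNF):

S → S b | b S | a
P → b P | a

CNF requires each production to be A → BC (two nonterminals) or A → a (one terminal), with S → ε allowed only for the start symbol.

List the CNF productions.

TB → b; S → a; P → a; S → S TB; S → TB S; P → TB P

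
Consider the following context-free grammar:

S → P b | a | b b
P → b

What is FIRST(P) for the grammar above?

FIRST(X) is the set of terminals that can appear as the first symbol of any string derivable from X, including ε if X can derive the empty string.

We compute FIRST(P) using the standard algorithm.
FIRST(P) = {b}
FIRST(S) = {a, b}
Therefore, FIRST(P) = {b}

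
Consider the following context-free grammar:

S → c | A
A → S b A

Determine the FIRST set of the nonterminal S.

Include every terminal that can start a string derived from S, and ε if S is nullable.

We compute FIRST(S) using the standard algorithm.
FIRST(A) = {c}
FIRST(S) = {c}
Therefore, FIRST(S) = {c}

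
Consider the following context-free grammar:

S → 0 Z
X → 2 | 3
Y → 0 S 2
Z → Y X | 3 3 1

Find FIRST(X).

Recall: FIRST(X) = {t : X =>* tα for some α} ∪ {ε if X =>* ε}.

We compute FIRST(X) using the standard algorithm.
FIRST(S) = {0}
FIRST(X) = {2, 3}
FIRST(Y) = {0}
FIRST(Z) = {0, 3}
Therefore, FIRST(X) = {2, 3}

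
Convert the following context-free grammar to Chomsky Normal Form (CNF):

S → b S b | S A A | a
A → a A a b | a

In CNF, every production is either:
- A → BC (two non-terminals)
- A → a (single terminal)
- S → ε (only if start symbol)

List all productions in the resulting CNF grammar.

TB → b; S → a; TA → a; A → a; S → TB X0; X0 → S TB; S → S X1; X1 → A A; A → TA X2; X2 → A X3; X3 → TA TB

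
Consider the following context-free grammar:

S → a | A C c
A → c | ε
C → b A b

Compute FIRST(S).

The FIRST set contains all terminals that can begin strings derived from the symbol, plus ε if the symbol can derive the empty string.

We compute FIRST(S) using the standard algorithm.
FIRST(A) = {c, ε}
FIRST(C) = {b}
FIRST(S) = {a, b, c}
Therefore, FIRST(S) = {a, b, c}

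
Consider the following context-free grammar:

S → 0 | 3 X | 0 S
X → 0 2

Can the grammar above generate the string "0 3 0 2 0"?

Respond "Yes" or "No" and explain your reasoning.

No - no valid derivation exists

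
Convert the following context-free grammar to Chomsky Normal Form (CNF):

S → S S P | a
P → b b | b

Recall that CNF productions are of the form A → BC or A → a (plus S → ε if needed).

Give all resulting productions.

S → a; TB → b; P → b; S → S X0; X0 → S P; P → TB TB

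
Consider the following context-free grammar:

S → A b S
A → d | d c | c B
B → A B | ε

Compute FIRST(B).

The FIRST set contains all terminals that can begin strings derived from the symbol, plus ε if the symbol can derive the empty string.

We compute FIRST(B) using the standard algorithm.
FIRST(A) = {c, d}
FIRST(B) = {c, d, ε}
FIRST(S) = {c, d}
Therefore, FIRST(B) = {c, d, ε}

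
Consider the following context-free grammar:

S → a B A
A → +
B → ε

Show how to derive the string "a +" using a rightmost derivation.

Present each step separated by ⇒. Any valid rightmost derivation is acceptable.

S ⇒ a B A ⇒ a B + ⇒ a +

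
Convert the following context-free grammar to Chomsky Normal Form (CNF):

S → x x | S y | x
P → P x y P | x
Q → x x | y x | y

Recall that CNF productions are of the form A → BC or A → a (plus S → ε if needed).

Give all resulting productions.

TX → x; TY → y; S → x; P → x; Q → y; S → TX TX; S → S TY; P → P X0; X0 → TX X1; X1 → TY P; Q → TX TX; Q → TY TX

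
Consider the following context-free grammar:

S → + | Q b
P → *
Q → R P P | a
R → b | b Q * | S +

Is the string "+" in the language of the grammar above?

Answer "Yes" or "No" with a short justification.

Yes - a valid derivation exists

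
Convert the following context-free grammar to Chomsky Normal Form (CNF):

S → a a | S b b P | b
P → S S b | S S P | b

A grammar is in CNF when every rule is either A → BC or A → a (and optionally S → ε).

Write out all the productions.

TA → a; TB → b; S → b; P → b; S → TA TA; S → S X0; X0 → TB X1; X1 → TB P; P → S X2; X2 → S TB; P → S X3; X3 → S P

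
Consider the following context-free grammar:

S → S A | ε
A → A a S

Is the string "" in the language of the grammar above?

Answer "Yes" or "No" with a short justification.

Yes - a valid derivation exists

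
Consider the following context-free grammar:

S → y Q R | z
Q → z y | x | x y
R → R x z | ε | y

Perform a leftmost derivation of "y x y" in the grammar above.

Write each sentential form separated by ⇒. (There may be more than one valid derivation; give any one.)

S ⇒ y Q R ⇒ y x R ⇒ y x y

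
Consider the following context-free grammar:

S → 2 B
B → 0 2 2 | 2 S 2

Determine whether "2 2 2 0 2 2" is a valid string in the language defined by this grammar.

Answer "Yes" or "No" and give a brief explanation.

No - no valid derivation exists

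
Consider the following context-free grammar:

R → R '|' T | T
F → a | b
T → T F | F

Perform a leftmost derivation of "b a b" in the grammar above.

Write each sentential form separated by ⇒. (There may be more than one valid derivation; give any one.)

R ⇒ T ⇒ T F ⇒ T F F ⇒ F F F ⇒ b F F ⇒ b a F ⇒ b a b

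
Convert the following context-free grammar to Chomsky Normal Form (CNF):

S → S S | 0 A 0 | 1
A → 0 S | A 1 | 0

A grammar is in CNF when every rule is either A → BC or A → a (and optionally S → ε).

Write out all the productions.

T0 → 0; S → 1; T1 → 1; A → 0; S → S S; S → T0 X0; X0 → A T0; A → T0 S; A → A T1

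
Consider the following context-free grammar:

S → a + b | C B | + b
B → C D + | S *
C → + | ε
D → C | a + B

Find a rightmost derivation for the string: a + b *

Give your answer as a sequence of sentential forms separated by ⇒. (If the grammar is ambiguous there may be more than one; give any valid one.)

S ⇒ C B ⇒ C S * ⇒ C a + b * ⇒ a + b *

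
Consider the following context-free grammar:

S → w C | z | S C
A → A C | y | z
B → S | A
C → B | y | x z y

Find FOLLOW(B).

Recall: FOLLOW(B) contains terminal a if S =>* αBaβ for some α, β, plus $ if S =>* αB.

We compute FOLLOW(B) using the standard algorithm.
FOLLOW(S) starts with {$}.
FIRST(A) = {y, z}
FIRST(B) = {w, y, z}
FIRST(C) = {w, x, y, z}
FIRST(S) = {w, z}
FOLLOW(A) = {$, w, x, y, z}
FOLLOW(B) = {$, w, x, y, z}
FOLLOW(C) = {$, w, x, y, z}
FOLLOW(S) = {$, w, x, y, z}
Therefore, FOLLOW(B) = {$, w, x, y, z}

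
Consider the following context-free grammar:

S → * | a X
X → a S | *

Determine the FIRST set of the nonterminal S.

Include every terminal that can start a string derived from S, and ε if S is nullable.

We compute FIRST(S) using the standard algorithm.
FIRST(S) = {*, a}
FIRST(X) = {*, a}
Therefore, FIRST(S) = {*, a}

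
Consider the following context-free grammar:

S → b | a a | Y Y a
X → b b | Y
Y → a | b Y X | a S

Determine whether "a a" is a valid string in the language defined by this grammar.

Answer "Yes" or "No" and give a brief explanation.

Yes - a valid derivation exists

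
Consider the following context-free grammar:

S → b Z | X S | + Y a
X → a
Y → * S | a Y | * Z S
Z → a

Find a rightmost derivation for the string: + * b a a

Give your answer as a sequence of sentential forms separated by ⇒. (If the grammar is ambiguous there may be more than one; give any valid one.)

S ⇒ + Y a ⇒ + * S a ⇒ + * b Z a ⇒ + * b a a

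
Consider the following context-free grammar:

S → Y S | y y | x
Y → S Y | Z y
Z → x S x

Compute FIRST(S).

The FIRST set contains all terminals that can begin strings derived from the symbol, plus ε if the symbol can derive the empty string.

We compute FIRST(S) using the standard algorithm.
FIRST(S) = {x, y}
FIRST(Y) = {x, y}
FIRST(Z) = {x}
Therefore, FIRST(S) = {x, y}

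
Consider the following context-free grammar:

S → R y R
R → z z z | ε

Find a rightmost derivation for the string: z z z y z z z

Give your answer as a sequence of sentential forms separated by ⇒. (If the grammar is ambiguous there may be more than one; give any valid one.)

S ⇒ R y R ⇒ R y z z z ⇒ z z z y z z z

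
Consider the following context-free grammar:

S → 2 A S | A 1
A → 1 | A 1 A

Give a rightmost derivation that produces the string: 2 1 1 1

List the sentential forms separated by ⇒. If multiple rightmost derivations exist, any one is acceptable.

S ⇒ 2 A S ⇒ 2 A A 1 ⇒ 2 A 1 1 ⇒ 2 1 1 1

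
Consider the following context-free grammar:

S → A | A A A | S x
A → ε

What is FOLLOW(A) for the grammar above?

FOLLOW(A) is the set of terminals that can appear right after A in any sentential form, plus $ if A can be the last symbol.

We compute FOLLOW(A) using the standard algorithm.
FOLLOW(S) starts with {$}.
FIRST(A) = {ε}
FIRST(S) = {x, ε}
FOLLOW(A) = {$, x}
FOLLOW(S) = {$, x}
Therefore, FOLLOW(A) = {$, x}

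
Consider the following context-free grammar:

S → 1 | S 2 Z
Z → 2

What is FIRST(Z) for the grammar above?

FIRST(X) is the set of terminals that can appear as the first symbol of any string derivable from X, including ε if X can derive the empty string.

We compute FIRST(Z) using the standard algorithm.
FIRST(S) = {1}
FIRST(Z) = {2}
Therefore, FIRST(Z) = {2}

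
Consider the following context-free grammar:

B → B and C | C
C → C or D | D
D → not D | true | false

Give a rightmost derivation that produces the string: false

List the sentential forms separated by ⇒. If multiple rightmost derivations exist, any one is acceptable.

B ⇒ C ⇒ D ⇒ false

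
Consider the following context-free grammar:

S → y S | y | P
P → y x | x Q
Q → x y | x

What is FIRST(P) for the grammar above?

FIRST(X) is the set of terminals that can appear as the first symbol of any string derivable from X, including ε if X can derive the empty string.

We compute FIRST(P) using the standard algorithm.
FIRST(P) = {x, y}
FIRST(Q) = {x}
FIRST(S) = {x, y}
Therefore, FIRST(P) = {x, y}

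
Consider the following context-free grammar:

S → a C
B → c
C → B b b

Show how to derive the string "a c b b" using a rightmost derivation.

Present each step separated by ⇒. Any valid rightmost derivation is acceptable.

S ⇒ a C ⇒ a B b b ⇒ a c b b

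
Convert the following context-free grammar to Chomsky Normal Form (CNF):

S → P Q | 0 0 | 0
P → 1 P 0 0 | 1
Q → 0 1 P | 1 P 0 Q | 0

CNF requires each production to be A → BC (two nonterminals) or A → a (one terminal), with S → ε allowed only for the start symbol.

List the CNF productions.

T0 → 0; S → 0; T1 → 1; P → 1; Q → 0; S → P Q; S → T0 T0; P → T1 X0; X0 → P X1; X1 → T0 T0; Q → T0 X2; X2 → T1 P; Q → T1 X3; X3 → P X4; X4 → T0 Q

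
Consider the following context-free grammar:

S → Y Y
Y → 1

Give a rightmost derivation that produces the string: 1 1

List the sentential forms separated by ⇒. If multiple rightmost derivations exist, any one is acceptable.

S ⇒ Y Y ⇒ Y 1 ⇒ 1 1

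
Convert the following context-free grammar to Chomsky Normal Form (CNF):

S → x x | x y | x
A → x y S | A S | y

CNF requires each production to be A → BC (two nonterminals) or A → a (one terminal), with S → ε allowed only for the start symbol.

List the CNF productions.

TX → x; TY → y; S → x; A → y; S → TX TX; S → TX TY; A → TX X0; X0 → TY S; A → A S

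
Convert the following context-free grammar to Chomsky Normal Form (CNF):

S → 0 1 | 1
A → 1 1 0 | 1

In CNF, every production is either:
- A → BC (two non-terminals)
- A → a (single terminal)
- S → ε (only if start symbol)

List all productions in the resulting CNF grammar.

T0 → 0; T1 → 1; S → 1; A → 1; S → T0 T1; A → T1 X0; X0 → T1 T0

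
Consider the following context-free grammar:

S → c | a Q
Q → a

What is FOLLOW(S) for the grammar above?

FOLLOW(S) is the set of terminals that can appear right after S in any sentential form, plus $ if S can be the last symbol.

We compute FOLLOW(S) using the standard algorithm.
FOLLOW(S) starts with {$}.
FIRST(Q) = {a}
FIRST(S) = {a, c}
FOLLOW(Q) = {$}
FOLLOW(S) = {$}
Therefore, FOLLOW(S) = {$}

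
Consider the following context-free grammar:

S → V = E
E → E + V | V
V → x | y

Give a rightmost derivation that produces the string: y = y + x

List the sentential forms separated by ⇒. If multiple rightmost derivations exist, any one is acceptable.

S ⇒ V = E ⇒ V = E + V ⇒ V = E + x ⇒ V = V + x ⇒ V = y + x ⇒ y = y + x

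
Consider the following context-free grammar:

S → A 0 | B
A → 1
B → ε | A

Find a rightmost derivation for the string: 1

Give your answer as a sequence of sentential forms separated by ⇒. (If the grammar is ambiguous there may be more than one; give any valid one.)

S ⇒ B ⇒ A ⇒ 1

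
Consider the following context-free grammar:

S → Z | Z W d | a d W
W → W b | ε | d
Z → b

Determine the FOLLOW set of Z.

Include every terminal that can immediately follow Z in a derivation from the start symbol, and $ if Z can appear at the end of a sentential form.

We compute FOLLOW(Z) using the standard algorithm.
FOLLOW(S) starts with {$}.
FIRST(S) = {a, b}
FIRST(W) = {b, d, ε}
FIRST(Z) = {b}
FOLLOW(S) = {$}
FOLLOW(W) = {$, b, d}
FOLLOW(Z) = {$, b, d}
Therefore, FOLLOW(Z) = {$, b, d}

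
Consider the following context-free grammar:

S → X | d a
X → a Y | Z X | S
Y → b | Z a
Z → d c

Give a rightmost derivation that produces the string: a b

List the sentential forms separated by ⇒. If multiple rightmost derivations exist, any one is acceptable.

S ⇒ X ⇒ a Y ⇒ a b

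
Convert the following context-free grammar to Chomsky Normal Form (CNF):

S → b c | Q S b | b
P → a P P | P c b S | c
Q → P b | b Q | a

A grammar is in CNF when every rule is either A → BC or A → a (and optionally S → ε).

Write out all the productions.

TB → b; TC → c; S → b; TA → a; P → c; Q → a; S → TB TC; S → Q X0; X0 → S TB; P → TA X1; X1 → P P; P → P X2; X2 → TC X3; X3 → TB S; Q → P TB; Q → TB Q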